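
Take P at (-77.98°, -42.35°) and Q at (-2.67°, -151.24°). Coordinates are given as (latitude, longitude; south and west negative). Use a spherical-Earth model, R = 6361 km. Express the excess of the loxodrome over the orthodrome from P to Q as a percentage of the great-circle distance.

9.0%

Great circle: σ = 1.5926 rad → d_gc = Rσ = 10130.4 km
Rhumb: Δφ = +1.3144, Δλ = -1.9005, Δψ = +2.2045, q = Δφ/Δψ = 0.5962 → d_rh = R√(Δφ²+q²Δλ²) = 11039.0 km
Excess = (11039.0 − 10130.4) / 10130.4 = 908.6 / 10130.4 = 8.97% ≈ 9.0%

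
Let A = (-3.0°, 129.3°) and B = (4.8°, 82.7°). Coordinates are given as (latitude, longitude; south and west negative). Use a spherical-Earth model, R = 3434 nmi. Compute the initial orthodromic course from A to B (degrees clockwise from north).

279.4°

N = sin Δλ·cos φ₂ = -0.7240;  D = cos φ₁ sin φ₂ − sin φ₁ cos φ₂ cos Δλ = +0.1194
initial course = atan2(N, D) = 279.36°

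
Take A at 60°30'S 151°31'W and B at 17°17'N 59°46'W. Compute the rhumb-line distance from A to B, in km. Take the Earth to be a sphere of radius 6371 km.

12085 km

Δψ = ln[tan(π/4+φ₂/2)/tan(π/4+φ₁/2)] = +1.6409;  Δφ = +1.3576 rad,  Δλ = +1.6013 rad
q = Δφ/Δψ = 0.8273
d = R·√(Δφ² + q²Δλ²) = 6371·1.89691 = 12085 km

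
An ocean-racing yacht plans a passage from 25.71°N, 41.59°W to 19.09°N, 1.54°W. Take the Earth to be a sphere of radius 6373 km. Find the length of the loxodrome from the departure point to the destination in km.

4181 km

Δψ = ln[tan(π/4+φ₂/2)/tan(π/4+φ₁/2)] = -0.1251;  Δφ = -0.1155 rad,  Δλ = +0.6990 rad
q = Δφ/Δψ = 0.9239
d = R·√(Δφ² + q²Δλ²) = 6373·0.65603 = 4181 km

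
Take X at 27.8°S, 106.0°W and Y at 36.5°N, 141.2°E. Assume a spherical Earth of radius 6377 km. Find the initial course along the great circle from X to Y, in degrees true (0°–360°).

297.2°

N = sin Δλ·cos φ₂ = -0.7410;  D = cos φ₁ sin φ₂ − sin φ₁ cos φ₂ cos Δλ = +0.3809
initial course = atan2(N, D) = 297.20°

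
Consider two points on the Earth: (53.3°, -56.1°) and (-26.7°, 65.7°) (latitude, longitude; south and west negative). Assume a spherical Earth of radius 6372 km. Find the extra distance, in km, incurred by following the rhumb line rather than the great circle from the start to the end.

Great circle: cos σ = sin φ₁ sin φ₂ + cos φ₁ cos φ₂ cos Δλ,  σ = 2.2674 rad → d_gc = 14447.7 km
Rhumb line: Δψ = -1.5874, q = Δφ/Δψ = 0.8796, d_rh = R√(Δφ²+q²Δλ²) = 14869.9 km
Excess = 14869.9 − 14447.7 = 422.2 ≈ 422 km

422 km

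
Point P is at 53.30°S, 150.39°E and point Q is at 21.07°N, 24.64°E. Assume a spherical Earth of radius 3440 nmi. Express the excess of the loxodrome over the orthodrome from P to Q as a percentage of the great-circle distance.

Great circle: σ = 2.2320 rad → d_gc = Rσ = 7678.1 nmi
Rhumb: Δφ = +1.2980, Δλ = -2.1948, Δψ = +1.4799, q = Δφ/Δψ = 0.8771 → d_rh = R√(Δφ²+q²Δλ²) = 7986.8 nmi
Excess = (7986.8 − 7678.1) / 7678.1 = 308.7 / 7678.1 = 4.02% ≈ 4.0%

4.0%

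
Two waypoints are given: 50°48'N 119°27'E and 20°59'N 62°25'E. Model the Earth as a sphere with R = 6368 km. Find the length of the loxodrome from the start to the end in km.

Δψ = ln[tan(π/4+φ₂/2)/tan(π/4+φ₁/2)] = -0.6579;  Δφ = -0.5204 rad,  Δλ = -0.9954 rad
q = Δφ/Δψ = 0.7910
d = R·√(Δφ² + q²Δλ²) = 6368·0.94382 = 6010 km

6010 km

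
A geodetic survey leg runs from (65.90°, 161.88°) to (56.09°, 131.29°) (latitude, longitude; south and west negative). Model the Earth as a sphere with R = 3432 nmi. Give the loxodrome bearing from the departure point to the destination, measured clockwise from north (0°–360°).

236.3°

Δψ = ln[tan(π/4+φ₂/2)/tan(π/4+φ₁/2)] = -0.3564
Δλ = -0.5339 rad (taken the short way round)
course = atan2(Δλ, Δψ) = 236.27°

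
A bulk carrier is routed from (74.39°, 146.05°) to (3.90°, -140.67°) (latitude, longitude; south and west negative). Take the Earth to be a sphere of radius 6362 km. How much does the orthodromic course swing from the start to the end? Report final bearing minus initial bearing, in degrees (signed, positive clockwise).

At departure: θ₁ = atan2(sin Δλ cos φ₂, cos φ₁ sin φ₂ − sin φ₁ cos φ₂ cos Δλ) = 105.12°
At arrival: θ₂ = atan2(sin Δλ cos φ₁, −cos φ₂ sin φ₁ + sin φ₂ cos φ₁ cos Δλ) = 164.91°
Δθ = θ₂ − θ₁ = +59.8°

+59.8°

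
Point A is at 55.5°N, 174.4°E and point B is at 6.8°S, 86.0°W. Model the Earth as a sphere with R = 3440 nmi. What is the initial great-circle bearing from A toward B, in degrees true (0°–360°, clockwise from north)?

85.9°

θ = atan2( sin Δλ·cos φ₂ ,  cos φ₁ sin φ₂ − sin φ₁ cos φ₂ cos Δλ )
  = atan2(+0.9791, +0.0694) = 85.95°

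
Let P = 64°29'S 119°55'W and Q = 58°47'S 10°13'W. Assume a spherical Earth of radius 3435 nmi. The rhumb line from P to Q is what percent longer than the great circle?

Great circle: σ = 0.8002 rad → d_gc = Rσ = 2748.8 nmi
Rhumb: Δφ = +0.0995, Δλ = +1.9146, Δψ = +0.2101, q = Δφ/Δψ = 0.4736 → d_rh = R√(Δφ²+q²Δλ²) = 3133.2 nmi
Excess = (3133.2 − 2748.8) / 2748.8 = 384.4 / 2748.8 = 13.98% ≈ 14.0%

14.0%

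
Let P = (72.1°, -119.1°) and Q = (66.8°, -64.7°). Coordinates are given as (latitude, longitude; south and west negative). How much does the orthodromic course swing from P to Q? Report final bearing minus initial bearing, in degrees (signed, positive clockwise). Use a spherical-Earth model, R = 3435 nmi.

At departure: θ₁ = atan2(sin Δλ cos φ₂, cos φ₁ sin φ₂ − sin φ₁ cos φ₂ cos Δλ) = 78.65°
At arrival: θ₂ = atan2(sin Δλ cos φ₁, −cos φ₂ sin φ₁ + sin φ₂ cos φ₁ cos Δλ) = 130.10°
Δθ = θ₂ − θ₁ = +51.4°

+51.4°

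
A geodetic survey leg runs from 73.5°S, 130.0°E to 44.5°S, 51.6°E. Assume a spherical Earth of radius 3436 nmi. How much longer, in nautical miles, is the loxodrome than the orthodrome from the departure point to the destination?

166 nmi

Great circle: cos σ = sin φ₁ sin φ₂ + cos φ₁ cos φ₂ cos Δλ,  σ = 0.7773 rad → d_gc = 2670.95 nmi
Rhumb line: Δψ = +1.0620, q = Δφ/Δψ = 0.4766, d_rh = R√(Δφ²+q²Δλ²) = 2836.50 nmi
Excess = 2836.50 − 2670.95 = 165.55 ≈ 166 nmi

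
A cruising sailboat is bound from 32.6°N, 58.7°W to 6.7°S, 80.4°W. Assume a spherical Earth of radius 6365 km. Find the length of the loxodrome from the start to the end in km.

4934 km

Rhumb course C = atan2(Δλ, Δψ) with Δψ = ln[tan(π/4+φ₂/2)/tan(π/4+φ₁/2)] = -0.7196, Δλ = -0.3787 → C = 207.76°
d = R·|Δφ| / |cos C| = 6365·0.68591 / 0.88493 = 4934 km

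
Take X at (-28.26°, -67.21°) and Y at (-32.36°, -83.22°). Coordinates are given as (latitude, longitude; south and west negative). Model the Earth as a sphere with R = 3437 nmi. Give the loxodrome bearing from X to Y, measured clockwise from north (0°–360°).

Meridional parts: M(φ₁)=-0.5145, M(φ₂)=-0.5975 → ΔM = -0.0829;  Δλ = -0.2794 rad
tan C = Δλ / ΔM = +3.3699 → C = 253.47°

253.5°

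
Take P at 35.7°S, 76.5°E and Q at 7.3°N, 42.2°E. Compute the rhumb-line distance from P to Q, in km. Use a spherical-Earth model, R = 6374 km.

5987 km

Rhumb course C = atan2(Δλ, Δψ) with Δψ = ln[tan(π/4+φ₂/2)/tan(π/4+φ₁/2)] = +0.7956, Δλ = -0.5986 → C = 323.04°
d = R·|Δφ| / |cos C| = 6374·0.75049 / 0.79905 = 5987 km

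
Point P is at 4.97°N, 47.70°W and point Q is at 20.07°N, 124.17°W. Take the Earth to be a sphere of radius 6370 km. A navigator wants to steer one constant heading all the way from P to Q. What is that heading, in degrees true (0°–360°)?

281.5°

Δψ = ln[tan(π/4+φ₂/2)/tan(π/4+φ₁/2)] = +0.2708
Δλ = -1.3347 rad (taken the short way round)
course = atan2(Δλ, Δψ) = 281.47°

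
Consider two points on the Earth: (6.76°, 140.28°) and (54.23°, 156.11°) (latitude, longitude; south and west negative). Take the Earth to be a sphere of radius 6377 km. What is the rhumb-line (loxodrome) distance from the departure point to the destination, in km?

Δψ = ln[tan(π/4+φ₂/2)/tan(π/4+φ₁/2)] = +1.0128;  Δφ = +0.8285 rad,  Δλ = +0.2763 rad
q = Δφ/Δψ = 0.8181
d = R·√(Δφ² + q²Δλ²) = 6377·0.85878 = 5476 km

5476 km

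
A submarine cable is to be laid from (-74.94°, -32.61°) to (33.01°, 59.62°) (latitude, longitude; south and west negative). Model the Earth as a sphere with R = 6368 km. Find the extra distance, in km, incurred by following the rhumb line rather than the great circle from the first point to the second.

466 km

Great circle: cos σ = sin φ₁ sin φ₂ + cos φ₁ cos φ₂ cos Δλ,  σ = 2.1348 rad → d_gc = 13594.2 km
Rhumb line: Δψ = +2.6345, q = Δφ/Δψ = 0.7152, d_rh = R√(Δφ²+q²Δλ²) = 14060.2 km
Excess = 14060.2 − 13594.2 = 466.0 ≈ 466 km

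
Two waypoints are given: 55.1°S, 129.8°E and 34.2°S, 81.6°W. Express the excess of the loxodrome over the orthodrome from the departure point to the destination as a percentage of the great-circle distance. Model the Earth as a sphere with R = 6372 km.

Great circle: σ = 1.5137 rad → d_gc = Rσ = 9645.2 km
Rhumb: Δφ = +0.3648, Δλ = +2.5936, Δψ = +0.5214, q = Δφ/Δψ = 0.6996 → d_rh = R√(Δφ²+q²Δλ²) = 11792.9 km
Excess = (11792.9 − 9645.2) / 9645.2 = 2147.7 / 9645.2 = 22.27% ≈ 22.3%

22.3%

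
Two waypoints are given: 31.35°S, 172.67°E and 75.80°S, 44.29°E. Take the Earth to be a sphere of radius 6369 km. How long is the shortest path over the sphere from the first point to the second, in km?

7561 km

cos σ = sin φ₁ sin φ₂ + cos φ₁ cos φ₂ cos Δλ
      = sin(-31.35°)sin(-75.80°) + cos(-31.35°)cos(-75.80°)cos(-128.38°) = 0.3743
σ = 68.019° → d = Rσ = 6369·1.18716 = 7561 km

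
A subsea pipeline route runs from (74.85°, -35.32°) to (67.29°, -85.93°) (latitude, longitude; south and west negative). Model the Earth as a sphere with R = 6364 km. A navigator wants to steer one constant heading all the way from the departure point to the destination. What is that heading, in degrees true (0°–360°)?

245.0°

Δψ = ln[tan(π/4+φ₂/2)/tan(π/4+φ₁/2)] = -0.4122
Δλ = -0.8833 rad (taken the short way round)
course = atan2(Δλ, Δψ) = 244.99°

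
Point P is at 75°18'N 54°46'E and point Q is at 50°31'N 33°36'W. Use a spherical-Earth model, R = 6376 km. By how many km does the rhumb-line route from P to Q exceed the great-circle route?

Great circle: cos σ = sin φ₁ sin φ₂ + cos φ₁ cos φ₂ cos Δλ,  σ = 0.7210 rad → d_gc = 4597.1 km
Rhumb line: Δψ = -1.0232, q = Δφ/Δψ = 0.4227, d_rh = R√(Δφ²+q²Δλ²) = 4988.7 km
Excess = 4988.7 − 4597.1 = 391.6 ≈ 392 km

392 km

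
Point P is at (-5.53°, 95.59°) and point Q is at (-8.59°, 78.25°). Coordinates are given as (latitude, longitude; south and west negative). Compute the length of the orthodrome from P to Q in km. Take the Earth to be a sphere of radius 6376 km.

cos σ = sin φ₁ sin φ₂ + cos φ₁ cos φ₂ cos Δλ
      = sin(-5.53°)sin(-8.59°) + cos(-5.53°)cos(-8.59°)cos(-17.34°) = 0.9538
σ = 17.475° → d = Rσ = 6376·0.30500 = 1945 km

1945 km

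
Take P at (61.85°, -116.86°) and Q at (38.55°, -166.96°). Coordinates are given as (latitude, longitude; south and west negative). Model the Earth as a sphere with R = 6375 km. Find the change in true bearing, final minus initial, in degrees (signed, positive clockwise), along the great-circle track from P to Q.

-40.3°

Initial bearing θ₁ = atan2(sin Δλ cos φ₂, cos φ₁ sin φ₂ − sin φ₁ cos φ₂ cos Δλ) = 256.12°
Final bearing θ₂ = (initial bearing from the destination back to the start) + 180° = 215.85°
Δθ = θ₂ − θ₁ = -40.3°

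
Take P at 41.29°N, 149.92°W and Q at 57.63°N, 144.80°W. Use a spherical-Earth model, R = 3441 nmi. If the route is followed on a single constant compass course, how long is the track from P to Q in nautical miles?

1001 nmi

Δψ = ln[tan(π/4+φ₂/2)/tan(π/4+φ₁/2)] = +0.4445;  Δφ = +0.2852 rad,  Δλ = +0.0894 rad
q = Δφ/Δψ = 0.6417
d = R·√(Δφ² + q²Δλ²) = 3441·0.29089 = 1001 nmi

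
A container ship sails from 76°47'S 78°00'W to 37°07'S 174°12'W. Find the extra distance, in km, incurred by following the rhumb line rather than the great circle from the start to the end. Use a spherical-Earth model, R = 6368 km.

Great circle: cos σ = sin φ₁ sin φ₂ + cos φ₁ cos φ₂ cos Δλ,  σ = 0.9670 rad → d_gc = 6157.9 km
Rhumb line: Δψ = +1.4569, q = Δφ/Δψ = 0.4752, d_rh = R√(Δφ²+q²Δλ²) = 6726.8 km
Excess = 6726.8 − 6157.9 = 568.9 ≈ 569 km

569 km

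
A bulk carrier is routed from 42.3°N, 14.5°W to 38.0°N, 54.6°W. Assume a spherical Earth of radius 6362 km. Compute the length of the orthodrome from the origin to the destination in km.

cos σ = sin φ₁ sin φ₂ + cos φ₁ cos φ₂ cos Δλ
      = sin(42.30°)sin(38.00°) + cos(42.30°)cos(38.00°)cos(-40.10°) = 0.8602
σ = 30.664° → d = Rσ = 6362·0.53519 = 3405 km

3405 km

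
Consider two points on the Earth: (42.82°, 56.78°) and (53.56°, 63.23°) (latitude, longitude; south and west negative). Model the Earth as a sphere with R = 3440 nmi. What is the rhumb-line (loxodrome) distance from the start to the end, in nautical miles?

Δψ = ln[tan(π/4+φ₂/2)/tan(π/4+φ₁/2)] = +0.2826;  Δφ = +0.1874 rad,  Δλ = +0.1126 rad
q = Δφ/Δψ = 0.6632
d = R·√(Δφ² + q²Δλ²) = 3440·0.20177 = 694 nmi

694 nmi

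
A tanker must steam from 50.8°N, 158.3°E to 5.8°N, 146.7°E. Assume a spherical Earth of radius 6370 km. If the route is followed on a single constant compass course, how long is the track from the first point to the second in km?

Δψ = ln[tan(π/4+φ₂/2)/tan(π/4+φ₁/2)] = -0.9312;  Δφ = -0.7854 rad,  Δλ = -0.2025 rad
q = Δφ/Δψ = 0.8434
d = R·√(Δφ² + q²Δλ²) = 6370·0.80375 = 5120 km

5120 km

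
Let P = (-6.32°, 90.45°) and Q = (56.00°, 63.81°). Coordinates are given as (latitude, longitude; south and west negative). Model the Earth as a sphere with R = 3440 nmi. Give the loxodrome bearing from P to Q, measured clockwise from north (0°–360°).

Meridional parts: M(φ₁)=-0.1105, M(φ₂)=+1.1851 → ΔM = +1.2956;  Δλ = -0.4650 rad
tan C = Δλ / ΔM = -0.3589 → C = 340.26°

340.3°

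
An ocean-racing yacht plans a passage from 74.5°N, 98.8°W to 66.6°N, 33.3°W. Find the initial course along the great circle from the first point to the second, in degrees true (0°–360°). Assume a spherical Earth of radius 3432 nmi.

θ = atan2( sin Δλ·cos φ₂ ,  cos φ₁ sin φ₂ − sin φ₁ cos φ₂ cos Δλ )
  = atan2(+0.3614, +0.0866) = 76.53°

76.5°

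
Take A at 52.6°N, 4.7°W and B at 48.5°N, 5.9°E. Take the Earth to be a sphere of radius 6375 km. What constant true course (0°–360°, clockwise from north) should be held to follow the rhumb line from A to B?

121.4°

Δψ = ln[tan(π/4+φ₂/2)/tan(π/4+φ₁/2)] = -0.1127
Δλ = +0.1850 rad (taken the short way round)
course = atan2(Δλ, Δψ) = 121.35°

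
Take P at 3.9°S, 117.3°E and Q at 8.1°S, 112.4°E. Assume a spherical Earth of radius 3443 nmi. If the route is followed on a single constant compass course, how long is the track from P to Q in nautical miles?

387 nmi

Rhumb course C = atan2(Δλ, Δψ) with Δψ = ln[tan(π/4+φ₂/2)/tan(π/4+φ₁/2)] = -0.0737, Δλ = -0.0855 → C = 229.24°
d = R·|Δφ| / |cos C| = 3443·0.07330 / 0.65294 = 387 nmi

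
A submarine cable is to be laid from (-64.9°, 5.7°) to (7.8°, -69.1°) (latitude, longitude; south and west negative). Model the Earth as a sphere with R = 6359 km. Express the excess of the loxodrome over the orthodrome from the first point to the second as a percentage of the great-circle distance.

2.4%

Great circle: σ = 1.5835 rad → d_gc = Rσ = 10069.5 km
Rhumb: Δφ = +1.2689, Δλ = -1.3055, Δψ = +1.6389, q = Δφ/Δψ = 0.7742 → d_rh = R√(Δφ²+q²Δλ²) = 10315.7 km
Excess = (10315.7 − 10069.5) / 10069.5 = 246.2 / 10069.5 = 2.445% ≈ 2.4%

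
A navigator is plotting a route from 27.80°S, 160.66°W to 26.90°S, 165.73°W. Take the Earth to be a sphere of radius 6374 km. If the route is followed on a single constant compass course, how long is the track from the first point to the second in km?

Rhumb course C = atan2(Δλ, Δψ) with Δψ = ln[tan(π/4+φ₂/2)/tan(π/4+φ₁/2)] = +0.0177, Δλ = -0.0885 → C = 281.30°
d = R·|Δφ| / |cos C| = 6374·0.01571 / 0.19598 = 511 km

511 km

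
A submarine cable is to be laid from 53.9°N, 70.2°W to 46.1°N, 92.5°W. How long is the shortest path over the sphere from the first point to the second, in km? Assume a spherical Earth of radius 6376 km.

1805 km

Haversine: a = sin²(Δφ/2)+cos φ₁ cos φ₂ sin²(Δλ/2) = 0.01990;  σ = 2·atan2(√a,√(1−a))
σ = 16.221° → d = Rσ = 6376·0.28311 = 1805 km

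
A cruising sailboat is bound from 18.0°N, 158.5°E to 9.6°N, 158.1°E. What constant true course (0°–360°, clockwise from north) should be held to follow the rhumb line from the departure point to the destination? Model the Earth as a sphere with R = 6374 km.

Δψ = ln[tan(π/4+φ₂/2)/tan(π/4+φ₁/2)] = -0.1511
Δλ = -0.0070 rad (taken the short way round)
course = atan2(Δλ, Δψ) = 182.65°

182.6°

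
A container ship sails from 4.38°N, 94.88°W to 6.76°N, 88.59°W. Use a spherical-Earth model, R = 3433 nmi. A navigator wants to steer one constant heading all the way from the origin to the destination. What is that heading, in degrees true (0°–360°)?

69.2°

Δψ = ln[tan(π/4+φ₂/2)/tan(π/4+φ₁/2)] = +0.0417
Δλ = +0.1098 rad (taken the short way round)
course = atan2(Δλ, Δψ) = 69.18°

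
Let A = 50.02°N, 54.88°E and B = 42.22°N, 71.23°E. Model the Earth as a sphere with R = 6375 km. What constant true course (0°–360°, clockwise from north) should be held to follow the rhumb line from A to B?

124.6°

Meridional parts: M(φ₁)=+1.0112, M(φ₂)=+0.8143 → ΔM = -0.1969;  Δλ = +0.2854 rad
tan C = Δλ / ΔM = -1.4494 → C = 124.60°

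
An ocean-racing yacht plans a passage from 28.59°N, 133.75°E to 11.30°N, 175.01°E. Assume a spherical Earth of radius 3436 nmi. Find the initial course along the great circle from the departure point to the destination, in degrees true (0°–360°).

N = sin Δλ·cos φ₂ = +0.6467;  D = cos φ₁ sin φ₂ − sin φ₁ cos φ₂ cos Δλ = -0.1807
initial course = atan2(N, D) = 105.61°

105.6°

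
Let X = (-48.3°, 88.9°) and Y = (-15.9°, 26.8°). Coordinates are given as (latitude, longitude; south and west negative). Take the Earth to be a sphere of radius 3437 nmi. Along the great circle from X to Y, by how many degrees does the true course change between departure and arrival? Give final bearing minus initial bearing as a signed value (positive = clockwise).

+36.9°

Initial bearing θ₁ = atan2(sin Δλ cos φ₂, cos φ₁ sin φ₂ − sin φ₁ cos φ₂ cos Δλ) = 280.25°
Final bearing θ₂ = (initial bearing from the destination back to the start) + 180° = 317.11°
Δθ = θ₂ − θ₁ = +36.9°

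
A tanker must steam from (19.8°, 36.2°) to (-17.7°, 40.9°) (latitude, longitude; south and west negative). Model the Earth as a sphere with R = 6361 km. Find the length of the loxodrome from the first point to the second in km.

4195 km

Rhumb course C = atan2(Δλ, Δψ) with Δψ = ln[tan(π/4+φ₂/2)/tan(π/4+φ₁/2)] = -0.6666, Δλ = +0.0820 → C = 172.98°
d = R·|Δφ| / |cos C| = 6361·0.65450 / 0.99251 = 4195 km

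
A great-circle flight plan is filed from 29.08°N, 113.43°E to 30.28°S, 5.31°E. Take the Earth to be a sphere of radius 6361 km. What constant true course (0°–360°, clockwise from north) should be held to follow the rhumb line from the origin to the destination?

Meridional parts: M(φ₁)=+0.5308, M(φ₂)=-0.5550 → ΔM = -1.0858;  Δλ = -1.8870 rad
tan C = Δλ / ΔM = +1.7379 → C = 240.08°

240.1°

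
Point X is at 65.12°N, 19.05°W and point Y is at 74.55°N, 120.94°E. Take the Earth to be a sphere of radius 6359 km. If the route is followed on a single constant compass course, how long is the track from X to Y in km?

5362 km

Δψ = ln[tan(π/4+φ₂/2)/tan(π/4+φ₁/2)] = +0.4863;  Δφ = +0.1646 rad,  Δλ = +2.4433 rad
q = Δφ/Δψ = 0.3385
d = R·√(Δφ² + q²Δλ²) = 6359·0.84320 = 5362 km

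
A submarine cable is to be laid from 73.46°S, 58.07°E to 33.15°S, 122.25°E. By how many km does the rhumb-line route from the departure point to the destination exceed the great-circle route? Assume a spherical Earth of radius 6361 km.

Great circle: cos σ = sin φ₁ sin φ₂ + cos φ₁ cos φ₂ cos Δλ,  σ = 0.8918 rad → d_gc = 5672.70 km
Rhumb line: Δψ = +1.3148, q = Δφ/Δψ = 0.5351, d_rh = R√(Δφ²+q²Δλ²) = 5879.22 km
Excess = 5879.22 − 5672.70 = 206.52 ≈ 207 km

207 km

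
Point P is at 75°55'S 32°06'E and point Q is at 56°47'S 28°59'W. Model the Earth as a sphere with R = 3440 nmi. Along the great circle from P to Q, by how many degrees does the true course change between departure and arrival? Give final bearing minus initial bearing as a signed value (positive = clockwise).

Initial bearing θ₁ = atan2(sin Δλ cos φ₂, cos φ₁ sin φ₂ − sin φ₁ cos φ₂ cos Δλ) = 276.35°
Final bearing θ₂ = (initial bearing from the destination back to the start) + 180° = 333.80°
Δθ = θ₂ − θ₁ = +57.5°

+57.5°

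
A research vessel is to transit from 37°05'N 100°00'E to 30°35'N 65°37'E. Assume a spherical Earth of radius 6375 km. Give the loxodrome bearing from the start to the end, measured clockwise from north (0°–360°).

257.2°

Δψ = ln[tan(π/4+φ₂/2)/tan(π/4+φ₁/2)] = -0.1367
Δλ = -0.6001 rad (taken the short way round)
course = atan2(Δλ, Δψ) = 257.17°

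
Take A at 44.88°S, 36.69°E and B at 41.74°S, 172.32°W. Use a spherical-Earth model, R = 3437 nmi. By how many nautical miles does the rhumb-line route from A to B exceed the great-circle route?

1218 nmi

Great circle: cos σ = sin φ₁ sin φ₂ + cos φ₁ cos φ₂ cos Δλ,  σ = 1.5634 rad → d_gc = 5373.5 nmi
Rhumb line: Δψ = +0.0753, q = Δφ/Δψ = 0.7274, d_rh = R√(Δφ²+q²Δλ²) = 6591.1 nmi
Excess = 6591.1 − 5373.5 = 1217.6 ≈ 1218 nmi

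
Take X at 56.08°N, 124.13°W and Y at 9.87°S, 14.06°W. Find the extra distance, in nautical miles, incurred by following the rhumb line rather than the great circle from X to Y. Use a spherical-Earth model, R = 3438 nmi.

287 nmi

Great circle: cos σ = sin φ₁ sin φ₂ + cos φ₁ cos φ₂ cos Δλ,  σ = 1.9081 rad → d_gc = 6559.9 nmi
Rhumb line: Δψ = -1.3607, q = Δφ/Δψ = 0.8459, d_rh = R√(Δφ²+q²Δλ²) = 6846.6 nmi
Excess = 6846.6 − 6559.9 = 286.7 ≈ 287 nmi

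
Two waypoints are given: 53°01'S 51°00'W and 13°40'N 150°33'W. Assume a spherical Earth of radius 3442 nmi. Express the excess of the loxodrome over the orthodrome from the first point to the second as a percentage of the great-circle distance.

2.6%

Great circle: σ = 1.8606 rad → d_gc = Rσ = 6404.0 nmi
Rhumb: Δφ = +1.1638, Δλ = -1.7375, Δψ = +1.3361, q = Δφ/Δψ = 0.8710 → d_rh = R√(Δφ²+q²Δλ²) = 6571.4 nmi
Excess = (6571.4 − 6404.0) / 6404.0 = 167.4 / 6404.0 = 2.61% ≈ 2.6%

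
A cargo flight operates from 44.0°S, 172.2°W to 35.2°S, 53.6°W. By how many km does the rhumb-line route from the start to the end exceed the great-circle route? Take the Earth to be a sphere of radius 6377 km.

Great circle: cos σ = sin φ₁ sin φ₂ + cos φ₁ cos φ₂ cos Δλ,  σ = 1.4515 rad → d_gc = 9256.0 km
Rhumb line: Δψ = +0.1998, q = Δφ/Δψ = 0.7687, d_rh = R√(Δφ²+q²Δλ²) = 10194.3 km
Excess = 10194.3 − 9256.0 = 938.3 ≈ 938 km

938 km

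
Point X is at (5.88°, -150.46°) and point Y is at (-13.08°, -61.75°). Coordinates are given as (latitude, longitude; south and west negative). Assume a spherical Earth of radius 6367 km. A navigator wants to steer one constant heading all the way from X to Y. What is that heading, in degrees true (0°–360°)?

Δψ = ln[tan(π/4+φ₂/2)/tan(π/4+φ₁/2)] = -0.3331
Δλ = +1.5483 rad (taken the short way round)
course = atan2(Δλ, Δψ) = 102.14°

102.1°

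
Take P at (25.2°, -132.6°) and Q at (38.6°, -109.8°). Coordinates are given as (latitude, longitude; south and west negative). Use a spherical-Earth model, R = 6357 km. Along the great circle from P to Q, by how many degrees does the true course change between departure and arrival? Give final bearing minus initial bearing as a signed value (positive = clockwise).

+12.2°

At departure: θ₁ = atan2(sin Δλ cos φ₂, cos φ₁ sin φ₂ − sin φ₁ cos φ₂ cos Δλ) = 49.60°
At arrival: θ₂ = atan2(sin Δλ cos φ₁, −cos φ₂ sin φ₁ + sin φ₂ cos φ₁ cos Δλ) = 61.85°
Δθ = θ₂ − θ₁ = +12.2°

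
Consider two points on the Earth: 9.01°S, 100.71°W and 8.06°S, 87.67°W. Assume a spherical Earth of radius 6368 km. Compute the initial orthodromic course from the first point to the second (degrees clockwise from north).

N = sin Δλ·cos φ₂ = +0.2234;  D = cos φ₁ sin φ₂ − sin φ₁ cos φ₂ cos Δλ = +0.0126
initial course = atan2(N, D) = 86.78°

86.8°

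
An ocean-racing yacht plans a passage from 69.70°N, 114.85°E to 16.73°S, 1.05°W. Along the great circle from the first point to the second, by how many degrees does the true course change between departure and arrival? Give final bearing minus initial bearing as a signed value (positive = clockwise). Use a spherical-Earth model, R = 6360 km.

-88.7°

Initial bearing θ₁ = atan2(sin Δλ cos φ₂, cos φ₁ sin φ₂ − sin φ₁ cos φ₂ cos Δλ) = 288.75°
Final bearing θ₂ = (initial bearing from the destination back to the start) + 180° = 200.06°
Δθ = θ₂ − θ₁ = -88.7°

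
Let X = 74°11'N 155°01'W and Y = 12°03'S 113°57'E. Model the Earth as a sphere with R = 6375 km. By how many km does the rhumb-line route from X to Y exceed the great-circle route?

Great circle: cos σ = sin φ₁ sin φ₂ + cos φ₁ cos φ₂ cos Δλ,  σ = 1.7779 rad → d_gc = 11334.4 km
Rhumb line: Δψ = -2.1858, q = Δφ/Δψ = 0.6886, d_rh = R√(Δφ²+q²Δλ²) = 11861.7 km
Excess = 11861.7 − 11334.4 = 527.3 ≈ 527 km

527 km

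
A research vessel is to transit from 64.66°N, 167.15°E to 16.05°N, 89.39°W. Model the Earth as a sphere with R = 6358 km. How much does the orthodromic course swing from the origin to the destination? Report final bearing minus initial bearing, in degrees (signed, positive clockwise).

At departure: θ₁ = atan2(sin Δλ cos φ₂, cos φ₁ sin φ₂ − sin φ₁ cos φ₂ cos Δλ) = 71.07°
At arrival: θ₂ = atan2(sin Δλ cos φ₁, −cos φ₂ sin φ₁ + sin φ₂ cos φ₁ cos Δλ) = 155.09°
Δθ = θ₂ − θ₁ = +84.0°

+84.0°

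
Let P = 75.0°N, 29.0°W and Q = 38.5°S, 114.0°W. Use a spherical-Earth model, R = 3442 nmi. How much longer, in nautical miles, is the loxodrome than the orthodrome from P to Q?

Great circle: cos σ = sin φ₁ sin φ₂ + cos φ₁ cos φ₂ cos Δλ,  σ = 2.1940 rad → d_gc = 7551.8 nmi
Rhumb line: Δψ = -2.7567, q = Δφ/Δψ = 0.7186, d_rh = R√(Δφ²+q²Δλ²) = 7743.1 nmi
Excess = 7743.1 − 7551.8 = 191.3 ≈ 191 nmi

191 nmi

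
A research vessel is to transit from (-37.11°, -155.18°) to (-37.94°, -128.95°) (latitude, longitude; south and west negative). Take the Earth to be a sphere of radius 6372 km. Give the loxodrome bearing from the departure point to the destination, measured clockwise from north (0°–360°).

Meridional parts: M(φ₁)=-0.6984, M(φ₂)=-0.7167 → ΔM = -0.0183;  Δλ = +0.4578 rad
tan C = Δλ / ΔM = -25.0630 → C = 92.28°

92.3°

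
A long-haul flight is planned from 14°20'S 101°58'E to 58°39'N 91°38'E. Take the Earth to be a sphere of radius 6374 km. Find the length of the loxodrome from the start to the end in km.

8176 km

Rhumb course C = atan2(Δλ, Δψ) with Δψ = ln[tan(π/4+φ₂/2)/tan(π/4+φ₁/2)] = +1.5236, Δλ = -0.1804 → C = 353.25°
d = R·|Δφ| / |cos C| = 6374·1.27380 / 0.99307 = 8176 km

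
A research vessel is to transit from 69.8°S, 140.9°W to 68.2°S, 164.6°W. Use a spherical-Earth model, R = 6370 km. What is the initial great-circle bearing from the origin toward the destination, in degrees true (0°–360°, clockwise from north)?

θ = atan2( sin Δλ·cos φ₂ ,  cos φ₁ sin φ₂ − sin φ₁ cos φ₂ cos Δλ )
  = atan2(-0.1493, -0.0015) = 269.43°

269.4°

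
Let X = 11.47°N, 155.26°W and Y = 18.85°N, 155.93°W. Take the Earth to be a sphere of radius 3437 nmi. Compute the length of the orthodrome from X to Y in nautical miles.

444 nmi

Haversine: a = sin²(Δφ/2)+cos φ₁ cos φ₂ sin²(Δλ/2) = 0.00417;  σ = 2·atan2(√a,√(1−a))
σ = 7.408° → d = Rσ = 3437·0.12930 = 444 nmi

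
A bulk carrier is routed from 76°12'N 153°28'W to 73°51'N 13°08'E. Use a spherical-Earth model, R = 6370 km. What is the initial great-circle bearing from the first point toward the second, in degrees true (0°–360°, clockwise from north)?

θ = atan2( sin Δλ·cos φ₂ ,  cos φ₁ sin φ₂ − sin φ₁ cos φ₂ cos Δλ )
  = atan2(+0.0645, +0.4919) = 7.47°

7.5°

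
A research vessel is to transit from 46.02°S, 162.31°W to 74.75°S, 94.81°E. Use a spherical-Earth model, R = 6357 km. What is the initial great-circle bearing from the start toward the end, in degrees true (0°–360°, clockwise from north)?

199.8°

N = sin Δλ·cos φ₂ = -0.2564;  D = cos φ₁ sin φ₂ − sin φ₁ cos φ₂ cos Δλ = -0.7121
initial course = atan2(N, D) = 199.80°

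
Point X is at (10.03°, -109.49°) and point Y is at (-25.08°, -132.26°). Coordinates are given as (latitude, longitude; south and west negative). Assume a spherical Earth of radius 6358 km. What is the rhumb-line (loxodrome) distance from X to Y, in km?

Δψ = ln[tan(π/4+φ₂/2)/tan(π/4+φ₁/2)] = -0.6284;  Δφ = -0.6128 rad,  Δλ = -0.3974 rad
q = Δφ/Δψ = 0.9752
d = R·√(Δφ² + q²Δλ²) = 6358·0.72505 = 4610 km

4610 km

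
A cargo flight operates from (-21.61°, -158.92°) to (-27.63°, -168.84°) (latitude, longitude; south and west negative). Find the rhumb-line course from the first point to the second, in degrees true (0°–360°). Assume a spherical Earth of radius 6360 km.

Meridional parts: M(φ₁)=-0.3864, M(φ₂)=-0.5021 → ΔM = -0.1157;  Δλ = -0.1731 rad
tan C = Δλ / ΔM = +1.4971 → C = 236.26°

236.3°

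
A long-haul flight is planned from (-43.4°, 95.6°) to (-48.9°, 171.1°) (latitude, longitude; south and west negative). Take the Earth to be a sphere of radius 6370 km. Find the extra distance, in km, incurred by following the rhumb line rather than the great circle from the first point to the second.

Great circle: cos σ = sin φ₁ sin φ₂ + cos φ₁ cos φ₂ cos Δλ,  σ = 0.8797 rad → d_gc = 5603.9 km
Rhumb line: Δψ = -0.1387, q = Δφ/Δψ = 0.6919, d_rh = R√(Δφ²+q²Δλ²) = 5840.1 km
Excess = 5840.1 − 5603.9 = 236.2 ≈ 236 km

236 km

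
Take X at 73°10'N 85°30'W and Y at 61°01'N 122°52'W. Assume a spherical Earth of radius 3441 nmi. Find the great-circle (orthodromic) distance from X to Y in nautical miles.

cos σ = sin φ₁ sin φ₂ + cos φ₁ cos φ₂ cos Δλ
      = sin(73.17°)sin(61.02°) + cos(73.17°)cos(61.02°)cos(-37.37°) = 0.9488
σ = 18.414° → d = Rσ = 3441·0.32138 = 1106 nmi

1106 nmi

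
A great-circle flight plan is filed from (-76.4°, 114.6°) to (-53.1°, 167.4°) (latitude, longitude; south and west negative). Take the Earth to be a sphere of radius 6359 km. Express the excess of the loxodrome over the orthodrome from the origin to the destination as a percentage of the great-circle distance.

2.9%

Great circle: σ = 0.5304 rad → d_gc = Rσ = 3372.6 km
Rhumb: Δφ = +0.4067, Δλ = +0.9215, Δψ = +1.0289, q = Δφ/Δψ = 0.3953 → d_rh = R√(Δφ²+q²Δλ²) = 3471.6 km
Excess = (3471.6 − 3372.6) / 3372.6 = 99.0 / 3372.6 = 2.94% ≈ 2.9%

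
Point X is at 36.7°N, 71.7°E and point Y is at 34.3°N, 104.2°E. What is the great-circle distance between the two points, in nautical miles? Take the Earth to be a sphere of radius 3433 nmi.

1584 nmi

cos σ = sin φ₁ sin φ₂ + cos φ₁ cos φ₂ cos Δλ
      = sin(36.70°)sin(34.30°) + cos(36.70°)cos(34.30°)cos(32.50°) = 0.8954
σ = 26.441° → d = Rσ = 3433·0.46148 = 1584 nmi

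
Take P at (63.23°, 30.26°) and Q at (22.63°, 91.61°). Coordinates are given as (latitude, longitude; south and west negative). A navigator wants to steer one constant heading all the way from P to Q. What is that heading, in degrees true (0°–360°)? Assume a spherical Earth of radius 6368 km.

133.9°

Δψ = ln[tan(π/4+φ₂/2)/tan(π/4+φ₁/2)] = -1.0300
Δλ = +1.0708 rad (taken the short way round)
course = atan2(Δλ, Δψ) = 133.89°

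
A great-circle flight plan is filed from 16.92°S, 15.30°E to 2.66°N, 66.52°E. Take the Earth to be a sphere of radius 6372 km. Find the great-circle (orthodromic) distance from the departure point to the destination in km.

Haversine: a = sin²(Δφ/2)+cos φ₁ cos φ₂ sin²(Δλ/2) = 0.20747;  σ = 2·atan2(√a,√(1−a))
σ = 54.192° → d = Rσ = 6372·0.94583 = 6027 km

6027 km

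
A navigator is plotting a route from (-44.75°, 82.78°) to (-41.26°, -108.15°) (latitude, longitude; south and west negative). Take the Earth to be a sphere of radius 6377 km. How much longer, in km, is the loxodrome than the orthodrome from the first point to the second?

Great circle: cos σ = sin φ₁ sin φ₂ + cos φ₁ cos φ₂ cos Δλ,  σ = 1.6307 rad → d_gc = 10399.17 km
Rhumb line: Δψ = +0.0833, q = Δφ/Δψ = 0.7310, d_rh = R√(Δφ²+q²Δλ²) = 13760.73 km
Excess = 13760.73 − 10399.17 = 3361.56 ≈ 3362 km

3362 km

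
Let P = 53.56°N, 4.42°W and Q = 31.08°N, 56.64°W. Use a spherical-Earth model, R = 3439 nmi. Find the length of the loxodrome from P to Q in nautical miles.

2647 nmi

Δψ = ln[tan(π/4+φ₂/2)/tan(π/4+φ₁/2)] = -0.5400;  Δφ = -0.3924 rad,  Δλ = -0.9114 rad
q = Δφ/Δψ = 0.7266
d = R·√(Δφ² + q²Δλ²) = 3439·0.76972 = 2647 nmi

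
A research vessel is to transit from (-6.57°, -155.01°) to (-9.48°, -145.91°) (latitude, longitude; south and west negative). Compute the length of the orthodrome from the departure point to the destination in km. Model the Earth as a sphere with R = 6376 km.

Haversine: a = sin²(Δφ/2)+cos φ₁ cos φ₂ sin²(Δλ/2) = 0.00681;  σ = 2·atan2(√a,√(1−a))
σ = 9.468° → d = Rσ = 6376·0.16525 = 1054 km

1054 km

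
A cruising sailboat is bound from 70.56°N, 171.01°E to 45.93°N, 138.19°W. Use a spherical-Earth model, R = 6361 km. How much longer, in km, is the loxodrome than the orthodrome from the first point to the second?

94 km

Great circle: cos σ = sin φ₁ sin φ₂ + cos φ₁ cos φ₂ cos Δλ,  σ = 0.6026 rad → d_gc = 3833.4 km
Rhumb line: Δψ = -0.8599, q = Δφ/Δψ = 0.4999, d_rh = R√(Δφ²+q²Δλ²) = 3927.7 km
Excess = 3927.7 − 3833.4 = 94.3 ≈ 94 km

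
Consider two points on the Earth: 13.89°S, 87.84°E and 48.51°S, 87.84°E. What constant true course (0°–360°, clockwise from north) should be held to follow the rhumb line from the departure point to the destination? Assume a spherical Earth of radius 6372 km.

Δψ = ln[tan(π/4+φ₂/2)/tan(π/4+φ₁/2)] = -0.7260
Δλ = +0.0000 rad (taken the short way round)
course = atan2(Δλ, Δψ) = 180.00°

180.0°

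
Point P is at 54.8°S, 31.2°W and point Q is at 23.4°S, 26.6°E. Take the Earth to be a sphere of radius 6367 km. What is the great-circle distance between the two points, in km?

cos σ = sin φ₁ sin φ₂ + cos φ₁ cos φ₂ cos Δλ
      = sin(-54.80°)sin(-23.40°) + cos(-54.80°)cos(-23.40°)cos(57.80°) = 0.6064
σ = 52.668° → d = Rσ = 6367·0.91923 = 5853 km

5853 km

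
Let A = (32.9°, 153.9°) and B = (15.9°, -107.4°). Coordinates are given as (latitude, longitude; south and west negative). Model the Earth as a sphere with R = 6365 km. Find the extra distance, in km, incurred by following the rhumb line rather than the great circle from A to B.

283 km

Great circle: cos σ = sin φ₁ sin φ₂ + cos φ₁ cos φ₂ cos Δλ,  σ = 1.5441 rad → d_gc = 9828.4 km
Rhumb line: Δψ = -0.3275, q = Δφ/Δψ = 0.9059, d_rh = R√(Δφ²+q²Δλ²) = 10111.3 km
Excess = 10111.3 − 9828.4 = 282.9 ≈ 283 km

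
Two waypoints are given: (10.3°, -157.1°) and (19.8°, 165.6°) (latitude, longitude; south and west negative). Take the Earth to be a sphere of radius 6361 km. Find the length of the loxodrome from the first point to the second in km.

4131 km

Rhumb course C = atan2(Δλ, Δψ) with Δψ = ln[tan(π/4+φ₂/2)/tan(π/4+φ₁/2)] = +0.1719, Δλ = -0.6510 → C = 284.79°
d = R·|Δφ| / |cos C| = 6361·0.16581 / 0.25533 = 4131 km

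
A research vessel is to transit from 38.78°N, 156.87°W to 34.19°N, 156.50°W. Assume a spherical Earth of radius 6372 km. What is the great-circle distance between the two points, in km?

cos σ = sin φ₁ sin φ₂ + cos φ₁ cos φ₂ cos Δλ
      = sin(38.78°)sin(34.19°) + cos(38.78°)cos(34.19°)cos(0.37°) = 0.9968
σ = 4.600° → d = Rσ = 6372·0.08028 = 512 km

512 km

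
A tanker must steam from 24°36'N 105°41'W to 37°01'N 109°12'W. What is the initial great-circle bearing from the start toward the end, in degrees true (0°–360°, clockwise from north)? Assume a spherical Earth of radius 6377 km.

347.2°

N = sin Δλ·cos φ₂ = -0.0490;  D = cos φ₁ sin φ₂ − sin φ₁ cos φ₂ cos Δλ = +0.2156
initial course = atan2(N, D) = 347.20°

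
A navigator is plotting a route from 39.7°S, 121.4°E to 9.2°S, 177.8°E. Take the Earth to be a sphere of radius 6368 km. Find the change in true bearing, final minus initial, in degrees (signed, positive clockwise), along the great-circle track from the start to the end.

-25.9°

At departure: θ₁ = atan2(sin Δλ cos φ₂, cos φ₁ sin φ₂ − sin φ₁ cos φ₂ cos Δλ) = 74.64°
At arrival: θ₂ = atan2(sin Δλ cos φ₁, −cos φ₂ sin φ₁ + sin φ₂ cos φ₁ cos Δλ) = 48.73°
Δθ = θ₂ − θ₁ = -25.9°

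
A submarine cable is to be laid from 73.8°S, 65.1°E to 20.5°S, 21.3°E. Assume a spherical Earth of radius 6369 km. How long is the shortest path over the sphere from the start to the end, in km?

Haversine: a = sin²(Δφ/2)+cos φ₁ cos φ₂ sin²(Δλ/2) = 0.23754;  σ = 2·atan2(√a,√(1−a))
σ = 58.338° → d = Rσ = 6369·1.01818 = 6485 km

6485 km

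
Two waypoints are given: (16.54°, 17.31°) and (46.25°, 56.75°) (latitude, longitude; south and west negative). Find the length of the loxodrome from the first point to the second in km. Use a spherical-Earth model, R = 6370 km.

4936 km

Δψ = ln[tan(π/4+φ₂/2)/tan(π/4+φ₁/2)] = +0.6198;  Δφ = +0.5185 rad,  Δλ = +0.6884 rad
q = Δφ/Δψ = 0.8366
d = R·√(Δφ² + q²Δλ²) = 6370·0.77494 = 4936 km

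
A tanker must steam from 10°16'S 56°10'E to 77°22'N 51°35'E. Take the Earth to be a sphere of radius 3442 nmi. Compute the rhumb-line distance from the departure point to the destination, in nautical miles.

Rhumb course C = atan2(Δλ, Δψ) with Δψ = ln[tan(π/4+φ₂/2)/tan(π/4+φ₁/2)] = +2.3811, Δλ = -0.0800 → C = 358.08°
d = R·|Δφ| / |cos C| = 3442·1.52949 / 0.99944 = 5267 nmi

5267 nmi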